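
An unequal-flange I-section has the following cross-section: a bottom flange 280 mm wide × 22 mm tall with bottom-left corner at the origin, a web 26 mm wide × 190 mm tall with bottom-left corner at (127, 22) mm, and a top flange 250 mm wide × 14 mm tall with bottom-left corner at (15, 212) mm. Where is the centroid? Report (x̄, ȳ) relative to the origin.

x̄ = 140.00 mm, ȳ = 96.73 mm

bottom flange: A = 280 × 22 = 6160.00, centroid at (140.00, 11.00).
web: A = 26 × 190 = 4940.00, centroid at (140.00, 117.00).
top flange: A = 250 × 14 = 3500.00, centroid at (140.00, 219.00).
ΣA = 14600.00 mm², ΣAx̄ = 2044000.00 mm³, ΣAȳ = 1412240.00 mm³.
x̄ = 2044000.00/14600.00 = 140.00 mm; ȳ = 1412240.00/14600.00 = 96.73 mm.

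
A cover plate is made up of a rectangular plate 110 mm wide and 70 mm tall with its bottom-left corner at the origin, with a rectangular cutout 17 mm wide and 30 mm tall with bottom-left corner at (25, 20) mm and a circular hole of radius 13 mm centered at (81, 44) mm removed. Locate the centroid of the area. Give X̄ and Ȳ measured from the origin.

plate: A = 110 × 70 = 7700.00, centroid at (55.00, 35.00).
hole 1: A = −(17 × 30) = -510.00, centroid at (33.50, 35.00).
hole 2: A = −π·13² = -530.93, centroid at (81.00, 44.00).
ΣA = 6659.07 mm², ΣAX̄ = 363409.74 mm³, ΣAȲ = 228289.12 mm³.
X̄ = 363409.74/6659.07 = 54.57 mm; Ȳ = 228289.12/6659.07 = 34.28 mm.

X̄ = 54.57 mm, Ȳ = 34.28 mm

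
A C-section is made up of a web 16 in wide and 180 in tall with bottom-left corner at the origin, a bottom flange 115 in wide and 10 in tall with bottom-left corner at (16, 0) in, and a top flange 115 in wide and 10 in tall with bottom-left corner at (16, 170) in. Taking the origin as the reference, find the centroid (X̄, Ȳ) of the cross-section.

Part | A | x̄ᵢ | ȳᵢ | A·x̄ᵢ | A·ȳᵢ
web | 2880.00 | 8.00 | 90.00 | 23040.00 | 259200.00
bottom flange | 1150.00 | 73.50 | 5.00 | 84525.00 | 5750.00
top flange | 1150.00 | 73.50 | 175.00 | 84525.00 | 201250.00
Σ | 5180.00 |  |  | 192090.00 | 466200.00
X̄ = 192090.00 / 5180.00 = 37.08 in
Ȳ = 466200.00 / 5180.00 = 90.00 in

X̄ = 37.08 in, Ȳ = 90.00 in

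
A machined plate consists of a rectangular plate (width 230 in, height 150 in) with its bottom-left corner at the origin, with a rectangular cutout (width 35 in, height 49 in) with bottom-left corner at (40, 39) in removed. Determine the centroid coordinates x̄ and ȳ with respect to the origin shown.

x̄ = 118.01 in, ȳ = 75.60 in

plate: A = 230 × 150 = 34500.00, centroid at (115.00, 75.00).
hole: A = −(35 × 49) = -1715.00, centroid at (57.50, 63.50).
ΣA = 32785.00 in², ΣAx̄ = 3868887.50 in³, ΣAȳ = 2478597.50 in³.
x̄ = 3868887.50/32785.00 = 118.01 in; ȳ = 2478597.50/32785.00 = 75.60 in.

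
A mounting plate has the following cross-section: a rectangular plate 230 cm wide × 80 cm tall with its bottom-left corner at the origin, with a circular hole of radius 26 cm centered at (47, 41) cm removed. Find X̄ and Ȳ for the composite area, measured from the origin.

Part | A | x̄ᵢ | ȳᵢ | A·x̄ᵢ | A·ȳᵢ
plate | 18400.00 | 115.00 | 40.00 | 2116000.00 | 736000.00
hole | -2123.72 | 47.00 | 41.00 | -99814.68 | -87072.38
Σ | 16276.28 |  |  | 2016185.32 | 648927.62
X̄ = 2016185.32 / 16276.28 = 123.87 cm
Ȳ = 648927.62 / 16276.28 = 39.87 cm

X̄ = 123.87 cm, Ȳ = 39.87 cm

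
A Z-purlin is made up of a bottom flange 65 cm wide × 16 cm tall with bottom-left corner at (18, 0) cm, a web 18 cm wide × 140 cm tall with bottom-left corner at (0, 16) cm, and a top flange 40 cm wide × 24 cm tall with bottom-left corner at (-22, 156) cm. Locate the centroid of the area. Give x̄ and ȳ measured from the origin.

bottom flange: A = 65 × 16 = 1040.00, centroid at (50.50, 8.00).
web: A = 18 × 140 = 2520.00, centroid at (9.00, 86.00).
top flange: A = 40 × 24 = 960.00, centroid at (-2.00, 168.00).
ΣA = 4520.00 cm²
ΣAx̄ = (1040.00)(50.50) + (2520.00)(9.00) + (960.00)(-2.00) = 73280.00 cm³
ΣAȳ = (1040.00)(8.00) + (2520.00)(86.00) + (960.00)(168.00) = 386320.00 cm³
x̄ = 73280.00 / 4520.00 = 16.21 cm
ȳ = 386320.00 / 4520.00 = 85.47 cm

x̄ = 16.21 cm, ȳ = 85.47 cm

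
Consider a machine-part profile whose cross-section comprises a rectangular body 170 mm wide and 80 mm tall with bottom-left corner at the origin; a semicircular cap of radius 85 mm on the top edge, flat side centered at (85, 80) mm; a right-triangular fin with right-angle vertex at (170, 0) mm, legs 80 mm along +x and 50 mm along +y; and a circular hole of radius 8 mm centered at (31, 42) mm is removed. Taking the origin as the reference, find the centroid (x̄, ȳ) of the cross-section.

Part | A | x̄ᵢ | ȳᵢ | A·x̄ᵢ | A·ȳᵢ
rectangular body | 13600.00 | 85.00 | 40.00 | 1156000.00 | 544000.00
semicircular top | 11349.00 | 85.00 | 116.08 | 964665.29 | 1317336.94
triangular fin | 2000.00 | 196.67 | 16.67 | 393333.33 | 33333.33
hole | -201.06 | 31.00 | 42.00 | -6232.92 | -8444.60
Σ | 26747.94 |  |  | 2507765.71 | 1886225.68
x̄ = 2507765.71 / 26747.94 = 93.76 mm
ȳ = 1886225.68 / 26747.94 = 70.52 mm

x̄ = 93.76 mm, ȳ = 70.52 mm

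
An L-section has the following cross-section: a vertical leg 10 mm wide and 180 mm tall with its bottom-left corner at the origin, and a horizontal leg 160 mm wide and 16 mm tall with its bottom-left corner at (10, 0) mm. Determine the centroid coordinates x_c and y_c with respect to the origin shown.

vertical leg: A = 10 × 180 = 1800.00, centroid at (5.00, 90.00).
horizontal leg: A = 160 × 16 = 2560.00, centroid at (90.00, 8.00).
ΣA = 4360.00 mm²
ΣAx_c = (1800.00)(5.00) + (2560.00)(90.00) = 239400.00 mm³
ΣAy_c = (1800.00)(90.00) + (2560.00)(8.00) = 182480.00 mm³
x_c = 239400.00 / 4360.00 = 54.91 mm
y_c = 182480.00 / 4360.00 = 41.85 mm

x_c = 54.91 mm, y_c = 41.85 mm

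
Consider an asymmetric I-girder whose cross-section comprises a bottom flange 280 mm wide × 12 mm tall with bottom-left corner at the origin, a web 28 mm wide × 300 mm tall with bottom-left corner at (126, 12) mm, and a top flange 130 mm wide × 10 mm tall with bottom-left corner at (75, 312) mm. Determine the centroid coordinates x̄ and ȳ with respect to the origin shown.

x̄ = 140.00 mm, ȳ = 137.29 mm

bottom flange: A = 280 × 12 = 3360.00, centroid at (140.00, 6.00).
web: A = 28 × 300 = 8400.00, centroid at (140.00, 162.00).
top flange: A = 130 × 10 = 1300.00, centroid at (140.00, 317.00).
ΣA = 13060.00 mm²
ΣAx̄ = (3360.00)(140.00) + (8400.00)(140.00) + (1300.00)(140.00) = 1828400.00 mm³
ΣAȳ = (3360.00)(6.00) + (8400.00)(162.00) + (1300.00)(317.00) = 1793060.00 mm³
x̄ = 1828400.00 / 13060.00 = 140.00 mm
ȳ = 1793060.00 / 13060.00 = 137.29 mm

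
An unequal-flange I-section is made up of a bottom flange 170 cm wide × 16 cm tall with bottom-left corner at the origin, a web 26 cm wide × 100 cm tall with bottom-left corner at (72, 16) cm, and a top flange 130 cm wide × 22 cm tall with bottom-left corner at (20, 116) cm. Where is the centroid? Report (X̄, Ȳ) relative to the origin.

X̄ = 85.00 cm, Ȳ = 68.04 cm

Part | A | x̄ᵢ | ȳᵢ | A·x̄ᵢ | A·ȳᵢ
bottom flange | 2720.00 | 85.00 | 8.00 | 231200.00 | 21760.00
web | 2600.00 | 85.00 | 66.00 | 221000.00 | 171600.00
top flange | 2860.00 | 85.00 | 127.00 | 243100.00 | 363220.00
Σ | 8180.00 |  |  | 695300.00 | 556580.00
X̄ = 695300.00 / 8180.00 = 85.00 cm
Ȳ = 556580.00 / 8180.00 = 68.04 cm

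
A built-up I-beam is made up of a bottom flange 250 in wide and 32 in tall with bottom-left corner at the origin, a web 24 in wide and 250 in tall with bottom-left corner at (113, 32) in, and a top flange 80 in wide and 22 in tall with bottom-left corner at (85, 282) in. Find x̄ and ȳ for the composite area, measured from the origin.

bottom flange: A = 250 × 32 = 8000.00, centroid at (125.00, 16.00).
web: A = 24 × 250 = 6000.00, centroid at (125.00, 157.00).
top flange: A = 80 × 22 = 1760.00, centroid at (125.00, 293.00).
ΣA = 15760.00 in²
ΣAx̄ = (8000.00)(125.00) + (6000.00)(125.00) + (1760.00)(125.00) = 1970000.00 in³
ΣAȳ = (8000.00)(16.00) + (6000.00)(157.00) + (1760.00)(293.00) = 1585680.00 in³
x̄ = 1970000.00 / 15760.00 = 125.00 in
ȳ = 1585680.00 / 15760.00 = 100.61 in

x̄ = 125.00 in, ȳ = 100.61 in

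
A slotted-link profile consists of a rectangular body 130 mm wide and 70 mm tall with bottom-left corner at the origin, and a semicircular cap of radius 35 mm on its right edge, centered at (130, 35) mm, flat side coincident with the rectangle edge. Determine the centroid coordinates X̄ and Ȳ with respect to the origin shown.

X̄ = 78.94 mm, Ȳ = 35.00 mm

rectangular body: A = 130 × 70 = 9100.00, centroid at (65.00, 35.00).
semicircular end: A = ½π·35² = 1924.23, centroid at (144.85, 35.00).
ΣA = 11024.23 mm², ΣAX̄ = 870232.65 mm³, ΣAȲ = 385847.89 mm³.
X̄ = 870232.65/11024.23 = 78.94 mm; Ȳ = 385847.89/11024.23 = 35.00 mm.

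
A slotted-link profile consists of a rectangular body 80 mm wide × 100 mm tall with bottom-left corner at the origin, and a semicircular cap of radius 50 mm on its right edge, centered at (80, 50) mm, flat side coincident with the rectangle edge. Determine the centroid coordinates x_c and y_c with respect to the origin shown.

x_c = 60.16 mm, y_c = 50.00 mm

rectangular body: A = 80 × 100 = 8000.00, centroid at (40.00, 50.00).
semicircular end: A = ½π·50² = 3926.99, centroid at (101.22, 50.00).
ΣA = 11926.99 mm²
ΣAx_c = (8000.00)(40.00) + (3926.99)(101.22) = 717492.60 mm³
ΣAy_c = (8000.00)(50.00) + (3926.99)(50.00) = 596349.54 mm³
x_c = 717492.60 / 11926.99 = 60.16 mm
y_c = 596349.54 / 11926.99 = 50.00 mm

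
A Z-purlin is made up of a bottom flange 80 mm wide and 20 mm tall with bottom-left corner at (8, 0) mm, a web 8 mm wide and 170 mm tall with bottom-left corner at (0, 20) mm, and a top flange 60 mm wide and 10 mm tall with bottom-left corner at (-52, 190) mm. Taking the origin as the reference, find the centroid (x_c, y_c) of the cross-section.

bottom flange: A = 80 × 20 = 1600.00, centroid at (48.00, 10.00).
web: A = 8 × 170 = 1360.00, centroid at (4.00, 105.00).
top flange: A = 60 × 10 = 600.00, centroid at (-22.00, 195.00).
ΣA = 3560.00 mm²
ΣAx_c = (1600.00)(48.00) + (1360.00)(4.00) + (600.00)(-22.00) = 69040.00 mm³
ΣAy_c = (1600.00)(10.00) + (1360.00)(105.00) + (600.00)(195.00) = 275800.00 mm³
x_c = 69040.00 / 3560.00 = 19.39 mm
y_c = 275800.00 / 3560.00 = 77.47 mm

x_c = 19.39 mm, y_c = 77.47 mm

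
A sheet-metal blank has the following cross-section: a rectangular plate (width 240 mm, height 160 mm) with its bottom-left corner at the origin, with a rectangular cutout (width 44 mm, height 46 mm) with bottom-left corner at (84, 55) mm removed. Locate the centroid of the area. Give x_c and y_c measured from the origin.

x_c = 120.78 mm, y_c = 80.11 mm

Part | A | x̄ᵢ | ȳᵢ | A·x̄ᵢ | A·ȳᵢ
plate | 38400.00 | 120.00 | 80.00 | 4608000.00 | 3072000.00
hole | -2024.00 | 106.00 | 78.00 | -214544.00 | -157872.00
Σ | 36376.00 |  |  | 4393456.00 | 2914128.00
x_c = 4393456.00 / 36376.00 = 120.78 mm
y_c = 2914128.00 / 36376.00 = 80.11 mm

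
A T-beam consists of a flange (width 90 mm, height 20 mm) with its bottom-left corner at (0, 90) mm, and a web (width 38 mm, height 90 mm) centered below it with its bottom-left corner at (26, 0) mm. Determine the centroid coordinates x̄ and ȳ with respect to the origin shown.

x̄ = 45.00 mm, ȳ = 63.97 mm

Part | A | x̄ᵢ | ȳᵢ | A·x̄ᵢ | A·ȳᵢ
web | 3420.00 | 45.00 | 45.00 | 153900.00 | 153900.00
flange | 1800.00 | 45.00 | 100.00 | 81000.00 | 180000.00
Σ | 5220.00 |  |  | 234900.00 | 333900.00
x̄ = 234900.00 / 5220.00 = 45.00 mm
ȳ = 333900.00 / 5220.00 = 63.97 mm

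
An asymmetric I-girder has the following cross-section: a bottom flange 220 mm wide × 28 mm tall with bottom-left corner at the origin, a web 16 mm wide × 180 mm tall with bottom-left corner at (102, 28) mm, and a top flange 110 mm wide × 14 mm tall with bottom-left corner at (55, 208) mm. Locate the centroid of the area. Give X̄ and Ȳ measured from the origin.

bottom flange: A = 220 × 28 = 6160.00, centroid at (110.00, 14.00).
web: A = 16 × 180 = 2880.00, centroid at (110.00, 118.00).
top flange: A = 110 × 14 = 1540.00, centroid at (110.00, 215.00).
ΣA = 10580.00 mm², ΣAX̄ = 1163800.00 mm³, ΣAȲ = 757180.00 mm³.
X̄ = 1163800.00/10580.00 = 110.00 mm; Ȳ = 757180.00/10580.00 = 71.57 mm.

X̄ = 110.00 mm, Ȳ = 71.57 mm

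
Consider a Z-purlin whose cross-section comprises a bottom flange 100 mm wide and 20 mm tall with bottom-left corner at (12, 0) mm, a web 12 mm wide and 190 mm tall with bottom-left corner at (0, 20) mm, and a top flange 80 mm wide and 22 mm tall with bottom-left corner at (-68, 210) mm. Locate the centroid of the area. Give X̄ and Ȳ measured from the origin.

bottom flange: A = 100 × 20 = 2000.00, centroid at (62.00, 10.00).
web: A = 12 × 190 = 2280.00, centroid at (6.00, 115.00).
top flange: A = 80 × 22 = 1760.00, centroid at (-28.00, 221.00).
ΣA = 6040.00 mm², ΣAX̄ = 88400.00 mm³, ΣAȲ = 671160.00 mm³.
X̄ = 88400.00/6040.00 = 14.64 mm; Ȳ = 671160.00/6040.00 = 111.12 mm.

X̄ = 14.64 mm, Ȳ = 111.12 mm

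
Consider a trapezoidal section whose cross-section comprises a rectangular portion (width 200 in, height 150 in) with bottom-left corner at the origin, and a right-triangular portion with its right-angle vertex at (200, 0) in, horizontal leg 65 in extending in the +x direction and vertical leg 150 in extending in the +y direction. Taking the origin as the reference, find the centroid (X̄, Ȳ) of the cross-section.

X̄ = 117.01 in, Ȳ = 71.51 in

Part | A | x̄ᵢ | ȳᵢ | A·x̄ᵢ | A·ȳᵢ
rectangular portion | 30000.00 | 100.00 | 75.00 | 3000000.00 | 2250000.00
triangular portion | 4875.00 | 221.67 | 50.00 | 1080625.00 | 243750.00
Σ | 34875.00 |  |  | 4080625.00 | 2493750.00
X̄ = 4080625.00 / 34875.00 = 117.01 in
Ȳ = 2493750.00 / 34875.00 = 71.51 in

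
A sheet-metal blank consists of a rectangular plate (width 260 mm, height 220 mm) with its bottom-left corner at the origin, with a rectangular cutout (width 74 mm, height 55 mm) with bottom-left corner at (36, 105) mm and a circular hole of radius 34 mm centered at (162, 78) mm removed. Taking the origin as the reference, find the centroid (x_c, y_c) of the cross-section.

x_c = 132.34 mm, y_c = 110.50 mm

plate: A = 260 × 220 = 57200.00, centroid at (130.00, 110.00).
hole 1: A = −(74 × 55) = -4070.00, centroid at (73.00, 132.50).
hole 2: A = −π·34² = -3631.68, centroid at (162.00, 78.00).
ΣA = 49498.32 mm², ΣAx_c = 6550557.66 mm³, ΣAy_c = 5469453.87 mm³.
x_c = 6550557.66/49498.32 = 132.34 mm; y_c = 5469453.87/49498.32 = 110.50 mm.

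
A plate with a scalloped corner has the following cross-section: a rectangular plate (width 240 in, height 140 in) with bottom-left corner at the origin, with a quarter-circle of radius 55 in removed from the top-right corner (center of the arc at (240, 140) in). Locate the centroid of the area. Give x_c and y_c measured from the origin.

x_c = 112.65 in, y_c = 66.45 in

plate: A = 240 × 140 = 33600.00, centroid at (120.00, 70.00).
removed quarter-circle: A = −¼π·55² = -2375.83, centroid at (216.66, 116.66).
ΣA = 31224.17 in²
ΣAx_c = (33600.00)(120.00) + (-2375.83)(216.66) = 3517259.27 in³
ΣAy_c = (33600.00)(70.00) + (-2375.83)(116.66) = 2074842.21 in³
x_c = 3517259.27 / 31224.17 = 112.65 in
y_c = 2074842.21 / 31224.17 = 66.45 in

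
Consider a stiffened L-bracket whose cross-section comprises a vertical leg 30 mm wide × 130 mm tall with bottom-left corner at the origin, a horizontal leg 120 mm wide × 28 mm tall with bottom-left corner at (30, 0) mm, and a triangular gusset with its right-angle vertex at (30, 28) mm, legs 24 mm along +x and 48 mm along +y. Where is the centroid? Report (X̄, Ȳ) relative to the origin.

X̄ = 48.85 mm, Ȳ = 41.59 mm

Part | A | x̄ᵢ | ȳᵢ | A·x̄ᵢ | A·ȳᵢ
vertical leg | 3900.00 | 15.00 | 65.00 | 58500.00 | 253500.00
horizontal leg | 3360.00 | 90.00 | 14.00 | 302400.00 | 47040.00
gusset | 576.00 | 38.00 | 44.00 | 21888.00 | 25344.00
Σ | 7836.00 |  |  | 382788.00 | 325884.00
X̄ = 382788.00 / 7836.00 = 48.85 mm
Ȳ = 325884.00 / 7836.00 = 41.59 mm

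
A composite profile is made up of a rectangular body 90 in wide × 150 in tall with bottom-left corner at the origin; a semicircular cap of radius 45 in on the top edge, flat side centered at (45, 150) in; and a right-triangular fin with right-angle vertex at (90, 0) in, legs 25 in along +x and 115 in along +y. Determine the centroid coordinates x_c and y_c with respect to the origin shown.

x_c = 49.23 in, y_c = 88.61 in

rectangular body: A = 90 × 150 = 13500.00, centroid at (45.00, 75.00).
semicircular top: A = ½π·45² = 3180.86, centroid at (45.00, 169.10).
triangular fin: A = ½·25·115 = 1437.50, centroid at (98.33, 38.33).
ΣA = 18118.36 in², ΣAx_c = 891992.98 in³, ΣAy_c = 1605483.55 in³.
x_c = 891992.98/18118.36 = 49.23 in; y_c = 1605483.55/18118.36 = 88.61 in.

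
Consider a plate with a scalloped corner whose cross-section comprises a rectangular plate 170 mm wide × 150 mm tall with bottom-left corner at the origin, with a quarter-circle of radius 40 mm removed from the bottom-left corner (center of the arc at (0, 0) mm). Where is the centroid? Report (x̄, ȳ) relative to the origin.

x̄ = 88.53 mm, ȳ = 78.01 mm

plate: A = 170 × 150 = 25500.00, centroid at (85.00, 75.00).
removed quarter-circle: A = −¼π·40² = -1256.64, centroid at (16.98, 16.98).
ΣA = 24243.36 mm², ΣAx̄ = 2146166.67 mm³, ΣAȳ = 1891166.67 mm³.
x̄ = 2146166.67/24243.36 = 88.53 mm; ȳ = 1891166.67/24243.36 = 78.01 mm.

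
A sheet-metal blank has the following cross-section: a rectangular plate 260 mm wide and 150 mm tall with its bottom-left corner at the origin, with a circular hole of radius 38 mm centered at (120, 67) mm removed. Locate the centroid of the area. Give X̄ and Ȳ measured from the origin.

X̄ = 131.32 mm, Ȳ = 76.05 mm

Part | A | x̄ᵢ | ȳᵢ | A·x̄ᵢ | A·ȳᵢ
plate | 39000.00 | 130.00 | 75.00 | 5070000.00 | 2925000.00
hole | -4536.46 | 120.00 | 67.00 | -544375.18 | -303942.81
Σ | 34463.54 |  |  | 4525624.82 | 2621057.19
X̄ = 4525624.82 / 34463.54 = 131.32 mm
Ȳ = 2621057.19 / 34463.54 = 76.05 mm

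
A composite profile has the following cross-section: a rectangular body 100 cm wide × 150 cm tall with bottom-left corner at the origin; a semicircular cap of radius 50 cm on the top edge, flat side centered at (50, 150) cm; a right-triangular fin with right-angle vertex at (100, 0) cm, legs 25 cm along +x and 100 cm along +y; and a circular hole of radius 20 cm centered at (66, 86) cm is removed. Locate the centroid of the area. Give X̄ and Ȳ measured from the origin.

X̄ = 52.79 cm, Ȳ = 91.49 cm

rectangular body: A = 100 × 150 = 15000.00, centroid at (50.00, 75.00).
semicircular top: A = ½π·50² = 3926.99, centroid at (50.00, 171.22).
triangular fin: A = ½·25·100 = 1250.00, centroid at (108.33, 33.33).
hole: A = −π·20² = -1256.64, centroid at (66.00, 86.00).
ΣA = 18920.35 cm², ΣAX̄ = 998828.16 cm³, ΣAȲ = 1730977.84 cm³.
X̄ = 998828.16/18920.35 = 52.79 cm; Ȳ = 1730977.84/18920.35 = 91.49 cm.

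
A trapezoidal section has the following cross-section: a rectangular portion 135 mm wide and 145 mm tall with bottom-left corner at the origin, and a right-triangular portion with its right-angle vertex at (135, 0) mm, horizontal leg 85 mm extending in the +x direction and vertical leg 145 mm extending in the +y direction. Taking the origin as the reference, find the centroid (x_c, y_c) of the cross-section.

x_c = 90.45 mm, y_c = 66.71 mm

Part | A | x̄ᵢ | ȳᵢ | A·x̄ᵢ | A·ȳᵢ
rectangular portion | 19575.00 | 67.50 | 72.50 | 1321312.50 | 1419187.50
triangular portion | 6162.50 | 163.33 | 48.33 | 1006541.67 | 297854.17
Σ | 25737.50 |  |  | 2327854.17 | 1717041.67
x_c = 2327854.17 / 25737.50 = 90.45 mm
y_c = 1717041.67 / 25737.50 = 66.71 mm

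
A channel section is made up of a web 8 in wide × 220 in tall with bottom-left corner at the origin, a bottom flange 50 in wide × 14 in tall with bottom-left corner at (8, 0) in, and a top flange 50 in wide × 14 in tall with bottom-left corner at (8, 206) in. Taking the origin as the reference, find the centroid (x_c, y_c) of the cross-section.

web: A = 8 × 220 = 1760.00, centroid at (4.00, 110.00).
bottom flange: A = 50 × 14 = 700.00, centroid at (33.00, 7.00).
top flange: A = 50 × 14 = 700.00, centroid at (33.00, 213.00).
ΣA = 3160.00 in²
ΣAx_c = (1760.00)(4.00) + (700.00)(33.00) + (700.00)(33.00) = 53240.00 in³
ΣAy_c = (1760.00)(110.00) + (700.00)(7.00) + (700.00)(213.00) = 347600.00 in³
x_c = 53240.00 / 3160.00 = 16.85 in
y_c = 347600.00 / 3160.00 = 110.00 in

x_c = 16.85 in, y_c = 110.00 in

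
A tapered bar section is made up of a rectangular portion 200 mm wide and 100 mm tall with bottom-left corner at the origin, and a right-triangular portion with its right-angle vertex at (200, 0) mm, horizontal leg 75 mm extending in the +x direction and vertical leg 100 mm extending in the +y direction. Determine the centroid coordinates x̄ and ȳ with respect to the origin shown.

rectangular portion: A = 200 × 100 = 20000.00, centroid at (100.00, 50.00).
triangular portion: A = ½·75·100 = 3750.00, centroid at (225.00, 33.33).
ΣA = 23750.00 mm²
ΣAx̄ = (20000.00)(100.00) + (3750.00)(225.00) = 2843750.00 mm³
ΣAȳ = (20000.00)(50.00) + (3750.00)(33.33) = 1125000.00 mm³
x̄ = 2843750.00 / 23750.00 = 119.74 mm
ȳ = 1125000.00 / 23750.00 = 47.37 mm

x̄ = 119.74 mm, ȳ = 47.37 mm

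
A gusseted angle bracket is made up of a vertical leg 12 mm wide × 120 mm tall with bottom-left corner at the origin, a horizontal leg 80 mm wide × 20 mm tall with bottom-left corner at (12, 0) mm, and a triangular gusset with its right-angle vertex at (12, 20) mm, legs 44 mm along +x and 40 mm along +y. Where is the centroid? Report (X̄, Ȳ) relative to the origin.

vertical leg: A = 12 × 120 = 1440.00, centroid at (6.00, 60.00).
horizontal leg: A = 80 × 20 = 1600.00, centroid at (52.00, 10.00).
gusset: A = ½·44·40 = 880.00, centroid at (26.67, 33.33).
ΣA = 3920.00 mm²
ΣAX̄ = (1440.00)(6.00) + (1600.00)(52.00) + (880.00)(26.67) = 115306.67 mm³
ΣAȲ = (1440.00)(60.00) + (1600.00)(10.00) + (880.00)(33.33) = 131733.33 mm³
X̄ = 115306.67 / 3920.00 = 29.41 mm
Ȳ = 131733.33 / 3920.00 = 33.61 mm

X̄ = 29.41 mm, Ȳ = 33.61 mm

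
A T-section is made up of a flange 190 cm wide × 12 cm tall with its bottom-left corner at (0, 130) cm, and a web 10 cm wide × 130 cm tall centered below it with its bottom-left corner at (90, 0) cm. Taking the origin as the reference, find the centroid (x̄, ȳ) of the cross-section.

x̄ = 95.00 cm, ȳ = 110.22 cm

web: A = 10 × 130 = 1300.00, centroid at (95.00, 65.00).
flange: A = 190 × 12 = 2280.00, centroid at (95.00, 136.00).
ΣA = 3580.00 cm², ΣAx̄ = 340100.00 cm³, ΣAȳ = 394580.00 cm³.
x̄ = 340100.00/3580.00 = 95.00 cm; ȳ = 394580.00/3580.00 = 110.22 cm.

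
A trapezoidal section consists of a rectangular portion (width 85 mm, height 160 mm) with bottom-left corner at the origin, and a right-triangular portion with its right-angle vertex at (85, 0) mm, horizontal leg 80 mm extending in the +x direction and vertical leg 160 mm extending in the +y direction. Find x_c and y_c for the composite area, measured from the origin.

rectangular portion: A = 85 × 160 = 13600.00, centroid at (42.50, 80.00).
triangular portion: A = ½·80·160 = 6400.00, centroid at (111.67, 53.33).
ΣA = 20000.00 mm²
ΣAx_c = (13600.00)(42.50) + (6400.00)(111.67) = 1292666.67 mm³
ΣAy_c = (13600.00)(80.00) + (6400.00)(53.33) = 1429333.33 mm³
x_c = 1292666.67 / 20000.00 = 64.63 mm
y_c = 1429333.33 / 20000.00 = 71.47 mm

x_c = 64.63 mm, y_c = 71.47 mm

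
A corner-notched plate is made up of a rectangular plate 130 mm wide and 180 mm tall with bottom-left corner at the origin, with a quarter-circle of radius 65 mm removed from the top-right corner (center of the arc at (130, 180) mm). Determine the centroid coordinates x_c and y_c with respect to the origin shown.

x_c = 58.82 mm, y_c = 79.69 mm

Part | A | x̄ᵢ | ȳᵢ | A·x̄ᵢ | A·ȳᵢ
plate | 23400.00 | 65.00 | 90.00 | 1521000.00 | 2106000.00
removed quarter-circle | -3318.31 | 102.41 | 152.41 | -339838.27 | -505753.64
Σ | 20081.69 |  |  | 1181161.73 | 1600246.36
x_c = 1181161.73 / 20081.69 = 58.82 mm
y_c = 1600246.36 / 20081.69 = 79.69 mm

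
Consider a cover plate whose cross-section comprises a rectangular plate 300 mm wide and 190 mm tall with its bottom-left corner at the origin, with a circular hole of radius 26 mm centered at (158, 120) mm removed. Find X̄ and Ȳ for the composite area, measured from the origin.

plate: A = 300 × 190 = 57000.00, centroid at (150.00, 95.00).
hole: A = −π·26² = -2123.72, centroid at (158.00, 120.00).
ΣA = 54876.28 mm²
ΣAX̄ = (57000.00)(150.00) + (-2123.72)(158.00) = 8214452.77 mm³
ΣAȲ = (57000.00)(95.00) + (-2123.72)(120.00) = 5160154.00 mm³
X̄ = 8214452.77 / 54876.28 = 149.69 mm
Ȳ = 5160154.00 / 54876.28 = 94.03 mm

X̄ = 149.69 mm, Ȳ = 94.03 mm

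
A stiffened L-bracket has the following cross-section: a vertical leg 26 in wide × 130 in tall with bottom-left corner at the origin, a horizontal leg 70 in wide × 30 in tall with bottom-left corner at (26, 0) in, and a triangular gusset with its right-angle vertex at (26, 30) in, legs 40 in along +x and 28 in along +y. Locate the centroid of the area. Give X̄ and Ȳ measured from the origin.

X̄ = 32.13 in, Ȳ = 45.24 in

vertical leg: A = 26 × 130 = 3380.00, centroid at (13.00, 65.00).
horizontal leg: A = 70 × 30 = 2100.00, centroid at (61.00, 15.00).
gusset: A = ½·40·28 = 560.00, centroid at (39.33, 39.33).
ΣA = 6040.00 in²
ΣAX̄ = (3380.00)(13.00) + (2100.00)(61.00) + (560.00)(39.33) = 194066.67 in³
ΣAȲ = (3380.00)(65.00) + (2100.00)(15.00) + (560.00)(39.33) = 273226.67 in³
X̄ = 194066.67 / 6040.00 = 32.13 in
Ȳ = 273226.67 / 6040.00 = 45.24 in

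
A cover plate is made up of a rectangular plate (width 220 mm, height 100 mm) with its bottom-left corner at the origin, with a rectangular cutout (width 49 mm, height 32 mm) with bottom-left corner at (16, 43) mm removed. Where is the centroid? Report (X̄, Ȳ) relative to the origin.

Part | A | x̄ᵢ | ȳᵢ | A·x̄ᵢ | A·ȳᵢ
plate | 22000.00 | 110.00 | 50.00 | 2420000.00 | 1100000.00
hole | -1568.00 | 40.50 | 59.00 | -63504.00 | -92512.00
Σ | 20432.00 |  |  | 2356496.00 | 1007488.00
X̄ = 2356496.00 / 20432.00 = 115.33 mm
Ȳ = 1007488.00 / 20432.00 = 49.31 mm

X̄ = 115.33 mm, Ȳ = 49.31 mm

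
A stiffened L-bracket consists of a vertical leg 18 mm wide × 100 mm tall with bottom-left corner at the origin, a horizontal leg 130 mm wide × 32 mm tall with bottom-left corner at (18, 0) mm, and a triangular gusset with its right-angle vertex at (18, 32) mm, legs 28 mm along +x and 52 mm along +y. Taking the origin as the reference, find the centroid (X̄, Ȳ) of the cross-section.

X̄ = 57.02 mm, Ȳ = 28.78 mm

vertical leg: A = 18 × 100 = 1800.00, centroid at (9.00, 50.00).
horizontal leg: A = 130 × 32 = 4160.00, centroid at (83.00, 16.00).
gusset: A = ½·28·52 = 728.00, centroid at (27.33, 49.33).
ΣA = 6688.00 mm², ΣAX̄ = 381378.67 mm³, ΣAȲ = 192474.67 mm³.
X̄ = 381378.67/6688.00 = 57.02 mm; Ȳ = 192474.67/6688.00 = 28.78 mm.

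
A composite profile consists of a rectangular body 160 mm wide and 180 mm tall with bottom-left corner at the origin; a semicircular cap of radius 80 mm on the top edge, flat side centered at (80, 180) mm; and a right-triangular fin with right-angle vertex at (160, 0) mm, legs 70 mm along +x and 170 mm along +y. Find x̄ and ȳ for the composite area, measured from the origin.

rectangular body: A = 160 × 180 = 28800.00, centroid at (80.00, 90.00).
semicircular top: A = ½π·80² = 10053.10, centroid at (80.00, 213.95).
triangular fin: A = ½·70·170 = 5950.00, centroid at (183.33, 56.67).
ΣA = 44803.10 mm², ΣAx̄ = 4199081.05 mm³, ΣAȳ = 5080057.37 mm³.
x̄ = 4199081.05/44803.10 = 93.72 mm; ȳ = 5080057.37/44803.10 = 113.39 mm.

x̄ = 93.72 mm, ȳ = 113.39 mm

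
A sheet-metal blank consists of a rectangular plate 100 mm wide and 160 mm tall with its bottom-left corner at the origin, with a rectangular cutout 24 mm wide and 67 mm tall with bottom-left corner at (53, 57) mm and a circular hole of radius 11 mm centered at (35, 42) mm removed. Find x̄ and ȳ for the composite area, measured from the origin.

x̄ = 48.69 mm, ȳ = 79.83 mm

plate: A = 100 × 160 = 16000.00, centroid at (50.00, 80.00).
hole 1: A = −(24 × 67) = -1608.00, centroid at (65.00, 90.50).
hole 2: A = −π·11² = -380.13, centroid at (35.00, 42.00).
ΣA = 14011.87 mm²
ΣAx̄ = (16000.00)(50.00) + (-1608.00)(65.00) + (-380.13)(35.00) = 682175.36 mm³
ΣAȳ = (16000.00)(80.00) + (-1608.00)(90.50) + (-380.13)(42.00) = 1118510.43 mm³
x̄ = 682175.36 / 14011.87 = 48.69 mm
ȳ = 1118510.43 / 14011.87 = 79.83 mm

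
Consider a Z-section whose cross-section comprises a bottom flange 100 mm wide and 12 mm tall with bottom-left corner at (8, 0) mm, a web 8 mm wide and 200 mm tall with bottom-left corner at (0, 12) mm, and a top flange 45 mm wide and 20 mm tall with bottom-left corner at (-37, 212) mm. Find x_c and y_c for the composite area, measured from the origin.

Part | A | x̄ᵢ | ȳᵢ | A·x̄ᵢ | A·ȳᵢ
bottom flange | 1200.00 | 58.00 | 6.00 | 69600.00 | 7200.00
web | 1600.00 | 4.00 | 112.00 | 6400.00 | 179200.00
top flange | 900.00 | -14.50 | 222.00 | -13050.00 | 199800.00
Σ | 3700.00 |  |  | 62950.00 | 386200.00
x_c = 62950.00 / 3700.00 = 17.01 mm
y_c = 386200.00 / 3700.00 = 104.38 mm

x_c = 17.01 mm, y_c = 104.38 mm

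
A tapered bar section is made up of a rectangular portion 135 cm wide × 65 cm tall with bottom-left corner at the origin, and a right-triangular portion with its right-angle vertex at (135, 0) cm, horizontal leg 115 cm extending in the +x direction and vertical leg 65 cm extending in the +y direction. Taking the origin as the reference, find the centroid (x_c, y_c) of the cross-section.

x_c = 99.11 cm, y_c = 29.26 cm

rectangular portion: A = 135 × 65 = 8775.00, centroid at (67.50, 32.50).
triangular portion: A = ½·115·65 = 3737.50, centroid at (173.33, 21.67).
ΣA = 12512.50 cm², ΣAx_c = 1240145.83 cm³, ΣAy_c = 366166.67 cm³.
x_c = 1240145.83/12512.50 = 99.11 cm; y_c = 366166.67/12512.50 = 29.26 cm.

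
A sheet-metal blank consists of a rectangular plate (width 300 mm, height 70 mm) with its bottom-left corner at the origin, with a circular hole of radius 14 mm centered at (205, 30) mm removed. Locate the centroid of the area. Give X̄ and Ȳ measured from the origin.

X̄ = 148.34 mm, Ȳ = 35.15 mm

Part | A | x̄ᵢ | ȳᵢ | A·x̄ᵢ | A·ȳᵢ
plate | 21000.00 | 150.00 | 35.00 | 3150000.00 | 735000.00
hole | -615.75 | 205.00 | 30.00 | -126229.19 | -18472.56
Σ | 20384.25 |  |  | 3023770.81 | 716527.44
X̄ = 3023770.81 / 20384.25 = 148.34 mm
Ȳ = 716527.44 / 20384.25 = 35.15 mm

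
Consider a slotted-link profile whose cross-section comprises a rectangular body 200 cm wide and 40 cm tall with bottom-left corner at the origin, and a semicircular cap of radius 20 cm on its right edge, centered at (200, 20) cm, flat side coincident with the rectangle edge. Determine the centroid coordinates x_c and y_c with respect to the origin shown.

x_c = 107.90 cm, y_c = 20.00 cm

Part | A | x̄ᵢ | ȳᵢ | A·x̄ᵢ | A·ȳᵢ
rectangular body | 8000.00 | 100.00 | 20.00 | 800000.00 | 160000.00
semicircular end | 628.32 | 208.49 | 20.00 | 130997.04 | 12566.37
Σ | 8628.32 |  |  | 930997.04 | 172566.37
x_c = 930997.04 / 8628.32 = 107.90 cm
y_c = 172566.37 / 8628.32 = 20.00 cm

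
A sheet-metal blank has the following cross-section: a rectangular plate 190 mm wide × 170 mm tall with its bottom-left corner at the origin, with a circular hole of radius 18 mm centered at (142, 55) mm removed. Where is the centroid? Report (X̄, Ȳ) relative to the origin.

X̄ = 93.47 mm, Ȳ = 85.98 mm

plate: A = 190 × 170 = 32300.00, centroid at (95.00, 85.00).
hole: A = −π·18² = -1017.88, centroid at (142.00, 55.00).
ΣA = 31282.12 mm², ΣAX̄ = 2923961.61 mm³, ΣAȲ = 2689516.82 mm³.
X̄ = 2923961.61/31282.12 = 93.47 mm; Ȳ = 2689516.82/31282.12 = 85.98 mm.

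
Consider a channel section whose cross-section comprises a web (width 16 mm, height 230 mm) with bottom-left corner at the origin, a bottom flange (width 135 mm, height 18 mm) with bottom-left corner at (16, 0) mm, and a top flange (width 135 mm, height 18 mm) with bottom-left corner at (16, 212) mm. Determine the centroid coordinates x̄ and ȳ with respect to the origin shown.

x̄ = 50.97 mm, ȳ = 115.00 mm

web: A = 16 × 230 = 3680.00, centroid at (8.00, 115.00).
bottom flange: A = 135 × 18 = 2430.00, centroid at (83.50, 9.00).
top flange: A = 135 × 18 = 2430.00, centroid at (83.50, 221.00).
ΣA = 8540.00 mm², ΣAx̄ = 435250.00 mm³, ΣAȳ = 982100.00 mm³.
x̄ = 435250.00/8540.00 = 50.97 mm; ȳ = 982100.00/8540.00 = 115.00 mm.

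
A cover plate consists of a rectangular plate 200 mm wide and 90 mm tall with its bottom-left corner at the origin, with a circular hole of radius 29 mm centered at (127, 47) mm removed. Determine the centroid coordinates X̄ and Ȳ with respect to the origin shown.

plate: A = 200 × 90 = 18000.00, centroid at (100.00, 45.00).
hole: A = −π·29² = -2642.08, centroid at (127.00, 47.00).
ΣA = 15357.92 mm², ΣAX̄ = 1464455.91 mm³, ΣAȲ = 685822.27 mm³.
X̄ = 1464455.91/15357.92 = 95.36 mm; Ȳ = 685822.27/15357.92 = 44.66 mm.

X̄ = 95.36 mm, Ȳ = 44.66 mm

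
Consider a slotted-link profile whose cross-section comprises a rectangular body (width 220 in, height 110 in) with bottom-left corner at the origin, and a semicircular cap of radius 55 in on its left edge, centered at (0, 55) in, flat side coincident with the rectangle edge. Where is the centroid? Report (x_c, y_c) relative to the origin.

Part | A | x̄ᵢ | ȳᵢ | A·x̄ᵢ | A·ȳᵢ
rectangular body | 24200.00 | 110.00 | 55.00 | 2662000.00 | 1331000.00
semicircular end | 4751.66 | -23.34 | 55.00 | -110916.67 | 261341.24
Σ | 28951.66 |  |  | 2551083.33 | 1592341.24
x_c = 2551083.33 / 28951.66 = 88.12 in
y_c = 1592341.24 / 28951.66 = 55.00 in

x_c = 88.12 in, y_c = 55.00 in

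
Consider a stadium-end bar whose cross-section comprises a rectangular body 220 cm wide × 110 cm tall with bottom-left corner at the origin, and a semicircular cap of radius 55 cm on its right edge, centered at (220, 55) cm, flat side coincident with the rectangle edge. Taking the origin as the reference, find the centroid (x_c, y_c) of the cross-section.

x_c = 131.88 cm, y_c = 55.00 cm

Part | A | x̄ᵢ | ȳᵢ | A·x̄ᵢ | A·ȳᵢ
rectangular body | 24200.00 | 110.00 | 55.00 | 2662000.00 | 1331000.00
semicircular end | 4751.66 | 243.34 | 55.00 | 1156281.62 | 261341.24
Σ | 28951.66 |  |  | 3818281.62 | 1592341.24
x_c = 3818281.62 / 28951.66 = 131.88 cm
y_c = 1592341.24 / 28951.66 = 55.00 cm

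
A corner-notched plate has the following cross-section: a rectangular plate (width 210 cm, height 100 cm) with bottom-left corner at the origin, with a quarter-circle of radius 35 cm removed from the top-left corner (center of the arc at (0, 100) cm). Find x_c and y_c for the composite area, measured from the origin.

plate: A = 210 × 100 = 21000.00, centroid at (105.00, 50.00).
removed quarter-circle: A = −¼π·35² = -962.11, centroid at (14.85, 85.15).
ΣA = 20037.89 cm²
ΣAx_c = (21000.00)(105.00) + (-962.11)(14.85) = 2190708.33 cm³
ΣAy_c = (21000.00)(50.00) + (-962.11)(85.15) = 968080.39 cm³
x_c = 2190708.33 / 20037.89 = 109.33 cm
y_c = 968080.39 / 20037.89 = 48.31 cm

x_c = 109.33 cm, y_c = 48.31 cm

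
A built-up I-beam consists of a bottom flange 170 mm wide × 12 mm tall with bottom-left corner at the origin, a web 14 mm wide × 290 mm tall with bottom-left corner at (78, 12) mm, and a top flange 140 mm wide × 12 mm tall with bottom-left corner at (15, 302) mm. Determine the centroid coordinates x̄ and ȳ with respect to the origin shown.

x̄ = 85.00 mm, ȳ = 150.01 mm

Part | A | x̄ᵢ | ȳᵢ | A·x̄ᵢ | A·ȳᵢ
bottom flange | 2040.00 | 85.00 | 6.00 | 173400.00 | 12240.00
web | 4060.00 | 85.00 | 157.00 | 345100.00 | 637420.00
top flange | 1680.00 | 85.00 | 308.00 | 142800.00 | 517440.00
Σ | 7780.00 |  |  | 661300.00 | 1167100.00
x̄ = 661300.00 / 7780.00 = 85.00 mm
ȳ = 1167100.00 / 7780.00 = 150.01 mm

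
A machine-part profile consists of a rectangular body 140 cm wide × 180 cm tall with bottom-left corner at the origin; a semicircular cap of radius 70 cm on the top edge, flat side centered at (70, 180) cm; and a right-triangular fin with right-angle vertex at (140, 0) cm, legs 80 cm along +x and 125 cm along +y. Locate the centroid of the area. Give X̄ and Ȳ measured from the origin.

rectangular body: A = 140 × 180 = 25200.00, centroid at (70.00, 90.00).
semicircular top: A = ½π·70² = 7696.90, centroid at (70.00, 209.71).
triangular fin: A = ½·80·125 = 5000.00, centroid at (166.67, 41.67).
ΣA = 37896.90 cm²
ΣAX̄ = (25200.00)(70.00) + (7696.90)(70.00) + (5000.00)(166.67) = 3136116.47 cm³
ΣAȲ = (25200.00)(90.00) + (7696.90)(209.71) + (5000.00)(41.67) = 4090442.36 cm³
X̄ = 3136116.47 / 37896.90 = 82.75 cm
Ȳ = 4090442.36 / 37896.90 = 107.94 cm

X̄ = 82.75 cm, Ȳ = 107.94 cm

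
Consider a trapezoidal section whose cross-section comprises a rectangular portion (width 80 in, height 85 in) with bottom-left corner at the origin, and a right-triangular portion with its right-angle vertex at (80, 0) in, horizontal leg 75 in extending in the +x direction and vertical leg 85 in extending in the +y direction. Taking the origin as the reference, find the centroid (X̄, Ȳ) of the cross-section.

X̄ = 60.74 in, Ȳ = 37.98 in

Part | A | x̄ᵢ | ȳᵢ | A·x̄ᵢ | A·ȳᵢ
rectangular portion | 6800.00 | 40.00 | 42.50 | 272000.00 | 289000.00
triangular portion | 3187.50 | 105.00 | 28.33 | 334687.50 | 90312.50
Σ | 9987.50 |  |  | 606687.50 | 379312.50
X̄ = 606687.50 / 9987.50 = 60.74 in
Ȳ = 379312.50 / 9987.50 = 37.98 in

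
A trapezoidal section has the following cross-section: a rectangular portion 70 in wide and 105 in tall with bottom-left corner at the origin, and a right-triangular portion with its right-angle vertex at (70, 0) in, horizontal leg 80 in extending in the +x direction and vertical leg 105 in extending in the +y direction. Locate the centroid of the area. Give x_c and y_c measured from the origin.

Part | A | x̄ᵢ | ȳᵢ | A·x̄ᵢ | A·ȳᵢ
rectangular portion | 7350.00 | 35.00 | 52.50 | 257250.00 | 385875.00
triangular portion | 4200.00 | 96.67 | 35.00 | 406000.00 | 147000.00
Σ | 11550.00 |  |  | 663250.00 | 532875.00
x_c = 663250.00 / 11550.00 = 57.42 in
y_c = 532875.00 / 11550.00 = 46.14 in

x_c = 57.42 in, y_c = 46.14 in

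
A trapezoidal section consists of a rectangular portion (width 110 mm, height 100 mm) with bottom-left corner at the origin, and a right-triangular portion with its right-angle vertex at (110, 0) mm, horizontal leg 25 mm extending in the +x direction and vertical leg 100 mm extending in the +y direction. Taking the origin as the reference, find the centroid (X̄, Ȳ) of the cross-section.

X̄ = 61.46 mm, Ȳ = 48.30 mm

rectangular portion: A = 110 × 100 = 11000.00, centroid at (55.00, 50.00).
triangular portion: A = ½·25·100 = 1250.00, centroid at (118.33, 33.33).
ΣA = 12250.00 mm², ΣAX̄ = 752916.67 mm³, ΣAȲ = 591666.67 mm³.
X̄ = 752916.67/12250.00 = 61.46 mm; Ȳ = 591666.67/12250.00 = 48.30 mm.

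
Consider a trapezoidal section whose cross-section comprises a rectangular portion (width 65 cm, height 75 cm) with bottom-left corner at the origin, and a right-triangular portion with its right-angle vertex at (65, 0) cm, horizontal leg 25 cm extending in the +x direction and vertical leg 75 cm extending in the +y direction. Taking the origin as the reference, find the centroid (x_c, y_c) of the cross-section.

Part | A | x̄ᵢ | ȳᵢ | A·x̄ᵢ | A·ȳᵢ
rectangular portion | 4875.00 | 32.50 | 37.50 | 158437.50 | 182812.50
triangular portion | 937.50 | 73.33 | 25.00 | 68750.00 | 23437.50
Σ | 5812.50 |  |  | 227187.50 | 206250.00
x_c = 227187.50 / 5812.50 = 39.09 cm
y_c = 206250.00 / 5812.50 = 35.48 cm

x_c = 39.09 cm, y_c = 35.48 cm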